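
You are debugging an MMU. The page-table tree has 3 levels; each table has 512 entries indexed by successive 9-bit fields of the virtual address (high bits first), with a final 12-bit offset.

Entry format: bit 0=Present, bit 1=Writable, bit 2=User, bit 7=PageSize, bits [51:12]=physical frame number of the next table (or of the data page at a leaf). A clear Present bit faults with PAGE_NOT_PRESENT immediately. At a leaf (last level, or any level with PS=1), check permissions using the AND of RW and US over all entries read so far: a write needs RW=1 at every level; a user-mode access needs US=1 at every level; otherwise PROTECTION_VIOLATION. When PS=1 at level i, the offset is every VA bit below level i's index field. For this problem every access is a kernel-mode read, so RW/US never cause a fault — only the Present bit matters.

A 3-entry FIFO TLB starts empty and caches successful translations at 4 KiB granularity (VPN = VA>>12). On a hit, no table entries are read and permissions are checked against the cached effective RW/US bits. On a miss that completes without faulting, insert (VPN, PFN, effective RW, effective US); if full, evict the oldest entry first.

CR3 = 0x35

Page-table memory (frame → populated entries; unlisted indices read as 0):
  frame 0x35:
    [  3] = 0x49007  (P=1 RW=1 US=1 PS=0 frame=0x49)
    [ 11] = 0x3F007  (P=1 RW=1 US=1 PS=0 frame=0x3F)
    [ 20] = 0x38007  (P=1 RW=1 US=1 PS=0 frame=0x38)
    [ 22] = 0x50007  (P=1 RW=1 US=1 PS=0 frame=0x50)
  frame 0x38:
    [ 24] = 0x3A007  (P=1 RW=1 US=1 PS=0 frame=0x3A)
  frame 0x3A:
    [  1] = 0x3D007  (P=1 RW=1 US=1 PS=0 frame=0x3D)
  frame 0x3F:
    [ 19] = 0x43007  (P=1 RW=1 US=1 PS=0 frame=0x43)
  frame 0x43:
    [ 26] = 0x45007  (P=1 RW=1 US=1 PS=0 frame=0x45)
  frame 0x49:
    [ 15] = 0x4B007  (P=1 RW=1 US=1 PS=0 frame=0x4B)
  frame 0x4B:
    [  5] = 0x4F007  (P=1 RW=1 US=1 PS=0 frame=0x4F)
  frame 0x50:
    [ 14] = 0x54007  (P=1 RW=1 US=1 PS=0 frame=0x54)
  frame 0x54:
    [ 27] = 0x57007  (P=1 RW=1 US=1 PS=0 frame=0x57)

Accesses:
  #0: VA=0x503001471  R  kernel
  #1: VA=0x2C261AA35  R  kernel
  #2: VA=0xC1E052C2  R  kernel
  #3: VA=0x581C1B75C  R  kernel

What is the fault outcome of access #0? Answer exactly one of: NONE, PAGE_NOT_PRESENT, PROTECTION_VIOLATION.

Per-access translation:
#0 VA=0x503001471 (r,kernel):
  lvl0: tbl 0x35, slot 20 ⇒ 0x38007 (P1/RW1/US1/PS0)
  lvl1: tbl 0x38, slot 24 ⇒ 0x3A007 (P1/RW1/US1/PS0)
  lvl2: tbl 0x3A, slot 1 ⇒ 0x3D007 (P1/RW1/US1/PS0)
  ✓ 0x3D471  — 3 lookups
#1 VA=0x2C261AA35 (r,kernel):
  lvl0: tbl 0x35, slot 11 ⇒ 0x3F007 (P1/RW1/US1/PS0)
  lvl1: tbl 0x3F, slot 19 ⇒ 0x43007 (P1/RW1/US1/PS0)
  lvl2: tbl 0x43, slot 26 ⇒ 0x45007 (P1/RW1/US1/PS0)
  ✓ 0x45A35  — 3 lookups
#2 VA=0xC1E052C2 (r,kernel):
  lvl0: tbl 0x35, slot 3 ⇒ 0x49007 (P1/RW1/US1/PS0)
  lvl1: tbl 0x49, slot 15 ⇒ 0x4B007 (P1/RW1/US1/PS0)
  lvl2: tbl 0x4B, slot 5 ⇒ 0x4F007 (P1/RW1/US1/PS0)
  ✓ 0x4F2C2  — 3 lookups
#3 VA=0x581C1B75C (r,kernel):
  lvl0: tbl 0x35, slot 22 ⇒ 0x50007 (P1/RW1/US1/PS0)
  lvl1: tbl 0x50, slot 14 ⇒ 0x54007 (P1/RW1/US1/PS0)
  lvl2: tbl 0x54, slot 27 ⇒ 0x57007 (P1/RW1/US1/PS0)
  ✓ 0x5775C  — 3 lookups

Access #0 fault: NONE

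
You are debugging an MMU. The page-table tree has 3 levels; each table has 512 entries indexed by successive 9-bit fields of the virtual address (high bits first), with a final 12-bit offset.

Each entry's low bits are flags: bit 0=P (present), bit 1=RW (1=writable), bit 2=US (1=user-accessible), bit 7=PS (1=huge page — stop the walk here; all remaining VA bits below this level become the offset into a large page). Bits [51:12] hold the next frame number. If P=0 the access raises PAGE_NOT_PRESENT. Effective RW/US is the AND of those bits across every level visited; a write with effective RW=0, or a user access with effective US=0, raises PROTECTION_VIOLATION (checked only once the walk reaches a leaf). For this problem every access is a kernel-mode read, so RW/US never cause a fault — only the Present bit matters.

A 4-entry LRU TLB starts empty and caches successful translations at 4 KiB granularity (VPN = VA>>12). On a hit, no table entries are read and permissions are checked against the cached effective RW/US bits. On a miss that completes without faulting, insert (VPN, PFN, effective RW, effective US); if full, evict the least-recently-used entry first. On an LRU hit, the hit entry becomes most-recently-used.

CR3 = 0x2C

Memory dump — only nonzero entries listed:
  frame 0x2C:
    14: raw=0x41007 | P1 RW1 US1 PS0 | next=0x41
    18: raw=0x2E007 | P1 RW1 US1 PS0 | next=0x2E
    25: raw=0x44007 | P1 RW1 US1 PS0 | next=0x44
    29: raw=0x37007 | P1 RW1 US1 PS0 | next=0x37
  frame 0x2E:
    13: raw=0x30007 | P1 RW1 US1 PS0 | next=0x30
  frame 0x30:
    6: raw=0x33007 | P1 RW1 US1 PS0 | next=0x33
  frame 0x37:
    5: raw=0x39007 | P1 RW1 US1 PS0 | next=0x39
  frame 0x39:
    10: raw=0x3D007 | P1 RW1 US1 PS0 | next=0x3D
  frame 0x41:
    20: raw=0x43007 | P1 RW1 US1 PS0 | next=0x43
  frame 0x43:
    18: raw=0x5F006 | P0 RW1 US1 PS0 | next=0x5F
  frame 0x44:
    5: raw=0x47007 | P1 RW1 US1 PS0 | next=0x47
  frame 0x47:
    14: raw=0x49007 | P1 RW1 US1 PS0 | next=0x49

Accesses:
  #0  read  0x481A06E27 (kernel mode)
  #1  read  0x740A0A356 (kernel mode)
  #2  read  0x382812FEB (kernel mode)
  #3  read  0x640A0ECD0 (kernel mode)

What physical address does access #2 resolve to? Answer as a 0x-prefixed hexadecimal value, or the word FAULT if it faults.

Trace:
#0 VA=0x481A06E27 (r,kernel):
  L0: frame=0x2C idx=18 entry=0x2E007 [P=1 RW=1 US=1 PS=0]
  L1: frame=0x2E idx=13 entry=0x30007 [P=1 RW=1 US=1 PS=0]
  L2: frame=0x30 idx=6 entry=0x33007 [P=1 RW=1 US=1 PS=0]
  → PA=0x33E27  (3 entries read)
#1 VA=0x740A0A356 (r,kernel):
  L0: frame=0x2C idx=29 entry=0x37007 [P=1 RW=1 US=1 PS=0]
  L1: frame=0x37 idx=5 entry=0x39007 [P=1 RW=1 US=1 PS=0]
  L2: frame=0x39 idx=10 entry=0x3D007 [P=1 RW=1 US=1 PS=0]
  → PA=0x3D356  (3 entries read)
#2 VA=0x382812FEB (r,kernel):
  L0: frame=0x2C idx=14 entry=0x41007 [P=1 RW=1 US=1 PS=0]
  L1: frame=0x41 idx=20 entry=0x43007 [P=1 RW=1 US=1 PS=0]
  L2: frame=0x43 idx=18 entry=0x5F006 [P=0 RW=1 US=1 PS=0]
  ⇒ fault: PAGE_NOT_PRESENT  — 3 lookups
#3 VA=0x640A0ECD0 (r,kernel):
  L0: frame=0x2C idx=25 entry=0x44007 [P=1 RW=1 US=1 PS=0]
  L1: frame=0x44 idx=5 entry=0x47007 [P=1 RW=1 US=1 PS=0]
  L2: frame=0x47 idx=14 entry=0x49007 [P=1 RW=1 US=1 PS=0]
  → PA=0x49CD0  (3 entries read)

Access #2 PA: FAULT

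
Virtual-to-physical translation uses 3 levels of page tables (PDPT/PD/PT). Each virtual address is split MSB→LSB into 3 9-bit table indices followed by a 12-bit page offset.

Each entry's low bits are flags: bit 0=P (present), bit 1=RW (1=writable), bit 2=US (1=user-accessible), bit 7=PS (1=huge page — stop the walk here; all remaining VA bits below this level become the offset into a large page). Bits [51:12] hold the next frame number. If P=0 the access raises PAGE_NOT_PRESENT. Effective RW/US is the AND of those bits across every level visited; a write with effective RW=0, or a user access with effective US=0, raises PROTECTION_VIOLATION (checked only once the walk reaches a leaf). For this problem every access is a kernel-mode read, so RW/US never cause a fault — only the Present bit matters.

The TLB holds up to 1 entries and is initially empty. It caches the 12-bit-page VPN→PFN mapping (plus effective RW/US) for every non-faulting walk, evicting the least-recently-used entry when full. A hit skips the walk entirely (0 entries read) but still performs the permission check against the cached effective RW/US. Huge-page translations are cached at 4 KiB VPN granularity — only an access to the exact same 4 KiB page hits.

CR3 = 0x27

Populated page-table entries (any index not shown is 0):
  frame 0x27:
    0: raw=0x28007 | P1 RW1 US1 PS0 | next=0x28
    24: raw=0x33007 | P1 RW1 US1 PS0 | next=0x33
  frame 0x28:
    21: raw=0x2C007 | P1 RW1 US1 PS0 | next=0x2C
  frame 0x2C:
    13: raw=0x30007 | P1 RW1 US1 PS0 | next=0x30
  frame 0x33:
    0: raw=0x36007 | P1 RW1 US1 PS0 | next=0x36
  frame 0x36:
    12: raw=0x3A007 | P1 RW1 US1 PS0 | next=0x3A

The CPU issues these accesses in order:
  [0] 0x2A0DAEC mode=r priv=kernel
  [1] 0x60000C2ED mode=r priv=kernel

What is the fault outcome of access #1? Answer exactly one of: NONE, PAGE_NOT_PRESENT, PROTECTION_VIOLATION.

Per-access translation:
#0 VA=0x2A0DAEC (r,kernel):
  L0: frame=0x27 idx=0 entry=0x28007 [P=1 RW=1 US=1 PS=0]
  L1: frame=0x28 idx=21 entry=0x2C007 [P=1 RW=1 US=1 PS=0]
  L2: frame=0x2C idx=13 entry=0x30007 [P=1 RW=1 US=1 PS=0]
  ⇒ phys 0x30AEC  [3 reads]
#1 VA=0x60000C2ED (r,kernel):
  L0: frame=0x27 idx=24 entry=0x33007 [P=1 RW=1 US=1 PS=0]
  L1: frame=0x33 idx=0 entry=0x36007 [P=1 RW=1 US=1 PS=0]
  L2: frame=0x36 idx=12 entry=0x3A007 [P=1 RW=1 US=1 PS=0]
  ⇒ phys 0x3A2ED  [3 reads]

Access #1 fault: NONE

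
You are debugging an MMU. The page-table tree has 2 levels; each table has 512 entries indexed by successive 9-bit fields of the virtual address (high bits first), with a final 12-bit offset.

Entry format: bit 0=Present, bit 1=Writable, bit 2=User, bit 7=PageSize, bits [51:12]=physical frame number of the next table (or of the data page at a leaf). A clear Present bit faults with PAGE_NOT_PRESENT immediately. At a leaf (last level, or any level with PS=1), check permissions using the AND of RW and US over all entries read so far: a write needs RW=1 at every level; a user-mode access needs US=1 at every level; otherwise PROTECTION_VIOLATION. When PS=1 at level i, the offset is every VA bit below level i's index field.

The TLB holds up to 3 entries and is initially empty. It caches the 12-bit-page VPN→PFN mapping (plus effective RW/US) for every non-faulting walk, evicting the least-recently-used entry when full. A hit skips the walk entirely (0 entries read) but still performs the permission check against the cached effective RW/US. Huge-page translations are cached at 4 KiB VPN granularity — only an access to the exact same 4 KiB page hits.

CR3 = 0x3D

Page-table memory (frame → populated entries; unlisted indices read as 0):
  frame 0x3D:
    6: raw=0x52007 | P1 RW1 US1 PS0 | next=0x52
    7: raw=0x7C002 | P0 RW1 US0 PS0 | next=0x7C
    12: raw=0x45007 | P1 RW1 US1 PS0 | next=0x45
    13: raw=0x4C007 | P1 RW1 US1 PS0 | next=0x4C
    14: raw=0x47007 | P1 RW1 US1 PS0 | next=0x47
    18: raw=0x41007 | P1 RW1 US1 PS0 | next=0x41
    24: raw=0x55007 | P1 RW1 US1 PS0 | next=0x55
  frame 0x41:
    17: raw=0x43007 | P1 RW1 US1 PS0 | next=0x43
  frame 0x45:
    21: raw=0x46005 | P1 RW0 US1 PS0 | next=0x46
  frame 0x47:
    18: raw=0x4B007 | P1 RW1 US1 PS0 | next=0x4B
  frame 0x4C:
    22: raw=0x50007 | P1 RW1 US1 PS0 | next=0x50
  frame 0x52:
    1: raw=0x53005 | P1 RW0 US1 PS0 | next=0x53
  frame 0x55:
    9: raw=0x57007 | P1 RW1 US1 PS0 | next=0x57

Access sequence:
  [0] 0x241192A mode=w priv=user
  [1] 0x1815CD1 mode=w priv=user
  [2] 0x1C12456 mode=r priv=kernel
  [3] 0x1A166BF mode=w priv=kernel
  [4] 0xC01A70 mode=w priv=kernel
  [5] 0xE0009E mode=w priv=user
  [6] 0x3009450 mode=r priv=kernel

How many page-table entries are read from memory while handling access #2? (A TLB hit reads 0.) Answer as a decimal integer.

Walk each access:
#0 VA=0x241192A (w,user):
  [0] read 0x3D idx=18: raw=0x41007 flags P=1 W=1 U=1 S=0
  [1] read 0x41 idx=17: raw=0x43007 flags P=1 W=1 U=1 S=0
  ✓ 0x4392A  — 2 lookups
#1 VA=0x1815CD1 (w,user):
  [0] read 0x3D idx=12: raw=0x45007 flags P=1 W=1 U=1 S=0
  [1] read 0x45 idx=21: raw=0x46005 flags P=1 W=0 U=1 S=0
  ✗ PROTECTION_VIOLATION  [2 reads]
#2 VA=0x1C12456 (r,kernel):
  [0] read 0x3D idx=14: raw=0x47007 flags P=1 W=1 U=1 S=0
  [1] read 0x47 idx=18: raw=0x4B007 flags P=1 W=1 U=1 S=0
  ✓ 0x4B456  — 2 lookups
#3 VA=0x1A166BF (w,kernel):
  [0] read 0x3D idx=13: raw=0x4C007 flags P=1 W=1 U=1 S=0
  [1] read 0x4C idx=22: raw=0x50007 flags P=1 W=1 U=1 S=0
  ✓ 0x506BF  — 2 lookups
#4 VA=0xC01A70 (w,kernel):
  [0] read 0x3D idx=6: raw=0x52007 flags P=1 W=1 U=1 S=0
  [1] read 0x52 idx=1: raw=0x53005 flags P=1 W=0 U=1 S=0
  ✗ PROTECTION_VIOLATION  [2 reads]
#5 VA=0xE0009E (w,user):
  [0] read 0x3D idx=7: raw=0x7C002 flags P=0 W=1 U=0 S=0
  ✗ PAGE_NOT_PRESENT  [1 reads]
#6 VA=0x3009450 (r,kernel):
  [0] read 0x3D idx=24: raw=0x55007 flags P=1 W=1 U=1 S=0
  [1] read 0x55 idx=9: raw=0x57007 flags P=1 W=1 U=1 S=0
  ✓ 0x57450  — 2 lookups

Entries read for #2: 2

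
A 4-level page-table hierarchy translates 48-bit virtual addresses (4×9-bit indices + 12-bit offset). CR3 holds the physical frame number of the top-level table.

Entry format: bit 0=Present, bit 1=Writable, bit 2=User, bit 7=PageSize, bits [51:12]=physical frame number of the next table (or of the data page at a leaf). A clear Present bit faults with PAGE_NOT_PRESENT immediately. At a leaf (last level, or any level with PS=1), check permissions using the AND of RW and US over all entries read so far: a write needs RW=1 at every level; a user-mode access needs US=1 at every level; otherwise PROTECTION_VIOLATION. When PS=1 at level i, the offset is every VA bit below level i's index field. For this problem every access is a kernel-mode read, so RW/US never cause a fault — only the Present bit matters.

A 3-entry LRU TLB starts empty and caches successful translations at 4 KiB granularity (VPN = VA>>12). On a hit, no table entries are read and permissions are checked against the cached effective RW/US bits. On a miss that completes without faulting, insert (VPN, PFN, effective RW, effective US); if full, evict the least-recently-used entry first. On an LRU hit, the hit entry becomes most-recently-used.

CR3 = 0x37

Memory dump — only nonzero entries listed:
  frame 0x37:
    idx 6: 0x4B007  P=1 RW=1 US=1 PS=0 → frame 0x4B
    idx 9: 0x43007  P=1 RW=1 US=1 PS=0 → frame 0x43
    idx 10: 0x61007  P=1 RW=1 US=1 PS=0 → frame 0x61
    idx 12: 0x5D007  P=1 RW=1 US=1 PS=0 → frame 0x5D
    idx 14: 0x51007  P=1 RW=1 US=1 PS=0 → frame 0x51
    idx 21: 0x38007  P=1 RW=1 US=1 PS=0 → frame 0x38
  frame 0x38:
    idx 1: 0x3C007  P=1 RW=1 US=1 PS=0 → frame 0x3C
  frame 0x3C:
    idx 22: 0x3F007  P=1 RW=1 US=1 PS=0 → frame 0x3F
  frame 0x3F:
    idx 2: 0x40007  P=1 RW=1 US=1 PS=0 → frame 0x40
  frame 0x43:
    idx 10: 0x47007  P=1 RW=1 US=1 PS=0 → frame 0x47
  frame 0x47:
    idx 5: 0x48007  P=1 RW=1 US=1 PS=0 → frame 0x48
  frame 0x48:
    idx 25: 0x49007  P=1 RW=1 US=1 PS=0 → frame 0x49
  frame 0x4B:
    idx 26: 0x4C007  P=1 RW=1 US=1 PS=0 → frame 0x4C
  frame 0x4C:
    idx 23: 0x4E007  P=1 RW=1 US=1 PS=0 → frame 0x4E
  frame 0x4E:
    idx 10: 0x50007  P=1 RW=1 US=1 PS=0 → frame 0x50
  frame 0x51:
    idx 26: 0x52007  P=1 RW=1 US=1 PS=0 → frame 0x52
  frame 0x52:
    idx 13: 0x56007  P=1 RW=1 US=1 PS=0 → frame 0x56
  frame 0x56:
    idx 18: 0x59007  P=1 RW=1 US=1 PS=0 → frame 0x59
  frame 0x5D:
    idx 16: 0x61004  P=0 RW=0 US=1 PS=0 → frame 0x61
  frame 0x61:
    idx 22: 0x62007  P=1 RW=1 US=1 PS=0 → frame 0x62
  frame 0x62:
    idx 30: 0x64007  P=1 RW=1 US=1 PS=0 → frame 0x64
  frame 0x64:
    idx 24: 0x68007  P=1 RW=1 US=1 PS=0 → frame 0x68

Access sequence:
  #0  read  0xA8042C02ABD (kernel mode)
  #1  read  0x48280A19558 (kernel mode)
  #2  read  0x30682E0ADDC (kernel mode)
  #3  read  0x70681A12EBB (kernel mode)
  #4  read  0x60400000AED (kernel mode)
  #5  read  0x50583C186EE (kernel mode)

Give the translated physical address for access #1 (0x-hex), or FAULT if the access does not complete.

Walk each access:
#0 VA=0xA8042C02ABD (r,kernel):
  lvl0: tbl 0x37, slot 21 ⇒ 0x38007 (P1/RW1/US1/PS0)
  lvl1: tbl 0x38, slot 1 ⇒ 0x3C007 (P1/RW1/US1/PS0)
  lvl2: tbl 0x3C, slot 22 ⇒ 0x3F007 (P1/RW1/US1/PS0)
  lvl3: tbl 0x3F, slot 2 ⇒ 0x40007 (P1/RW1/US1/PS0)
  → PA=0x40ABD  (4 entries read)
#1 VA=0x48280A19558 (r,kernel):
  lvl0: tbl 0x37, slot 9 ⇒ 0x43007 (P1/RW1/US1/PS0)
  lvl1: tbl 0x43, slot 10 ⇒ 0x47007 (P1/RW1/US1/PS0)
  lvl2: tbl 0x47, slot 5 ⇒ 0x48007 (P1/RW1/US1/PS0)
  lvl3: tbl 0x48, slot 25 ⇒ 0x49007 (P1/RW1/US1/PS0)
  → PA=0x49558  (4 entries read)
#2 VA=0x30682E0ADDC (r,kernel):
  lvl0: tbl 0x37, slot 6 ⇒ 0x4B007 (P1/RW1/US1/PS0)
  lvl1: tbl 0x4B, slot 26 ⇒ 0x4C007 (P1/RW1/US1/PS0)
  lvl2: tbl 0x4C, slot 23 ⇒ 0x4E007 (P1/RW1/US1/PS0)
  lvl3: tbl 0x4E, slot 10 ⇒ 0x50007 (P1/RW1/US1/PS0)
  → PA=0x50DDC  (4 entries read)
#3 VA=0x70681A12EBB (r,kernel):
  lvl0: tbl 0x37, slot 14 ⇒ 0x51007 (P1/RW1/US1/PS0)
  lvl1: tbl 0x51, slot 26 ⇒ 0x52007 (P1/RW1/US1/PS0)
  lvl2: tbl 0x52, slot 13 ⇒ 0x56007 (P1/RW1/US1/PS0)
  lvl3: tbl 0x56, slot 18 ⇒ 0x59007 (P1/RW1/US1/PS0)
  → PA=0x59EBB  (4 entries read)
#4 VA=0x60400000AED (r,kernel):
  lvl0: tbl 0x37, slot 12 ⇒ 0x5D007 (P1/RW1/US1/PS0)
  lvl1: tbl 0x5D, slot 16 ⇒ 0x61004 (P0/RW0/US1/PS0)
  → PAGE_NOT_PRESENT  (2 entries read)
#5 VA=0x50583C186EE (r,kernel):
  lvl0: tbl 0x37, slot 10 ⇒ 0x61007 (P1/RW1/US1/PS0)
  lvl1: tbl 0x61, slot 22 ⇒ 0x62007 (P1/RW1/US1/PS0)
  lvl2: tbl 0x62, slot 30 ⇒ 0x64007 (P1/RW1/US1/PS0)
  lvl3: tbl 0x64, slot 24 ⇒ 0x68007 (P1/RW1/US1/PS0)
  → PA=0x686EE  (4 entries read)

Access #1 PA: 0x49558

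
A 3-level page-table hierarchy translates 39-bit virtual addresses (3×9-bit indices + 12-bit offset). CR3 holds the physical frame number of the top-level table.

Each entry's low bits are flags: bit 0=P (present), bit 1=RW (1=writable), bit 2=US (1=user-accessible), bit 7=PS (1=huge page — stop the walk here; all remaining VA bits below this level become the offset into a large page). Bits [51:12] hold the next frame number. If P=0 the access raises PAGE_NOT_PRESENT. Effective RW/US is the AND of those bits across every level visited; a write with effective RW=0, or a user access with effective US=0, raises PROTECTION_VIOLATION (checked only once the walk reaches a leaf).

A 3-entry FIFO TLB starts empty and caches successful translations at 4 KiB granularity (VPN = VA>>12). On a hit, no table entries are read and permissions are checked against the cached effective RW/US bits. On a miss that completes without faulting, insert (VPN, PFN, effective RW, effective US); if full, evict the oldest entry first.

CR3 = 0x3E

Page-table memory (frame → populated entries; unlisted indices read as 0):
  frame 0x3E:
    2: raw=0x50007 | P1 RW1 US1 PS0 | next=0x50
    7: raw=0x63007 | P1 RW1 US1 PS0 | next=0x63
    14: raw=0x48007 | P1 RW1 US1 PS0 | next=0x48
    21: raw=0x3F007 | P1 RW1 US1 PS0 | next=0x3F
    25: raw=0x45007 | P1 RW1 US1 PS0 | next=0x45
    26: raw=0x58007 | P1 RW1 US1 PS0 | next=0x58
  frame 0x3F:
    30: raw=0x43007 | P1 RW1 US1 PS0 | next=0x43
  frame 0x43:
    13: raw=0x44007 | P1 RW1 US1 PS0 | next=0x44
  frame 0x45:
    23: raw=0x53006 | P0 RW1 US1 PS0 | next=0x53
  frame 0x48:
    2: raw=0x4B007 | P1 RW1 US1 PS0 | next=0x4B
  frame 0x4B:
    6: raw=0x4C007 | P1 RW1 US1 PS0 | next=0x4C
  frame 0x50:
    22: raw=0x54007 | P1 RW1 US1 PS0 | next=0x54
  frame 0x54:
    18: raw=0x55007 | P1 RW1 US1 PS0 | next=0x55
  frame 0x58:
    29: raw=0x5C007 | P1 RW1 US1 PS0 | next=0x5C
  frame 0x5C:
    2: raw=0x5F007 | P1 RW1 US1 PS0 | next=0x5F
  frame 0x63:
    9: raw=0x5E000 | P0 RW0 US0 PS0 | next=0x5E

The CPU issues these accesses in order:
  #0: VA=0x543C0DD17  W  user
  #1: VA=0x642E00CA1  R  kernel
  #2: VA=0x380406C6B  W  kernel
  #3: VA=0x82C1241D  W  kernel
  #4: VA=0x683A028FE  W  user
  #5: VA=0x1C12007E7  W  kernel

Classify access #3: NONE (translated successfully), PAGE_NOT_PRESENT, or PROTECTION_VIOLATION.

Walk each access:
#0 VA=0x543C0DD17 (w,user):
  L0: frame=0x3E idx=21 entry=0x3F007 [P=1 RW=1 US=1 PS=0]
  L1: frame=0x3F idx=30 entry=0x43007 [P=1 RW=1 US=1 PS=0]
  L2: frame=0x43 idx=13 entry=0x44007 [P=1 RW=1 US=1 PS=0]
  ✓ 0x44D17  — 3 lookups
#1 VA=0x642E00CA1 (r,kernel):
  L0: frame=0x3E idx=25 entry=0x45007 [P=1 RW=1 US=1 PS=0]
  L1: frame=0x45 idx=23 entry=0x53006 [P=0 RW=1 US=1 PS=0]
  ✗ PAGE_NOT_PRESENT  [2 reads]
#2 VA=0x380406C6B (w,kernel):
  L0: frame=0x3E idx=14 entry=0x48007 [P=1 RW=1 US=1 PS=0]
  L1: frame=0x48 idx=2 entry=0x4B007 [P=1 RW=1 US=1 PS=0]
  L2: frame=0x4B idx=6 entry=0x4C007 [P=1 RW=1 US=1 PS=0]
  ✓ 0x4CC6B  — 3 lookups
#3 VA=0x82C1241D (w,kernel):
  L0: frame=0x3E idx=2 entry=0x50007 [P=1 RW=1 US=1 PS=0]
  L1: frame=0x50 idx=22 entry=0x54007 [P=1 RW=1 US=1 PS=0]
  L2: frame=0x54 idx=18 entry=0x55007 [P=1 RW=1 US=1 PS=0]
  ✓ 0x5541D  — 3 lookups
#4 VA=0x683A028FE (w,user):
  L0: frame=0x3E idx=26 entry=0x58007 [P=1 RW=1 US=1 PS=0]
  L1: frame=0x58 idx=29 entry=0x5C007 [P=1 RW=1 US=1 PS=0]
  L2: frame=0x5C idx=2 entry=0x5F007 [P=1 RW=1 US=1 PS=0]
  ✓ 0x5F8FE  — 3 lookups
#5 VA=0x1C12007E7 (w,kernel):
  L0: frame=0x3E idx=7 entry=0x63007 [P=1 RW=1 US=1 PS=0]
  L1: frame=0x63 idx=9 entry=0x5E000 [P=0 RW=0 US=0 PS=0]
  ✗ PAGE_NOT_PRESENT  [2 reads]

Access #3 fault: NONE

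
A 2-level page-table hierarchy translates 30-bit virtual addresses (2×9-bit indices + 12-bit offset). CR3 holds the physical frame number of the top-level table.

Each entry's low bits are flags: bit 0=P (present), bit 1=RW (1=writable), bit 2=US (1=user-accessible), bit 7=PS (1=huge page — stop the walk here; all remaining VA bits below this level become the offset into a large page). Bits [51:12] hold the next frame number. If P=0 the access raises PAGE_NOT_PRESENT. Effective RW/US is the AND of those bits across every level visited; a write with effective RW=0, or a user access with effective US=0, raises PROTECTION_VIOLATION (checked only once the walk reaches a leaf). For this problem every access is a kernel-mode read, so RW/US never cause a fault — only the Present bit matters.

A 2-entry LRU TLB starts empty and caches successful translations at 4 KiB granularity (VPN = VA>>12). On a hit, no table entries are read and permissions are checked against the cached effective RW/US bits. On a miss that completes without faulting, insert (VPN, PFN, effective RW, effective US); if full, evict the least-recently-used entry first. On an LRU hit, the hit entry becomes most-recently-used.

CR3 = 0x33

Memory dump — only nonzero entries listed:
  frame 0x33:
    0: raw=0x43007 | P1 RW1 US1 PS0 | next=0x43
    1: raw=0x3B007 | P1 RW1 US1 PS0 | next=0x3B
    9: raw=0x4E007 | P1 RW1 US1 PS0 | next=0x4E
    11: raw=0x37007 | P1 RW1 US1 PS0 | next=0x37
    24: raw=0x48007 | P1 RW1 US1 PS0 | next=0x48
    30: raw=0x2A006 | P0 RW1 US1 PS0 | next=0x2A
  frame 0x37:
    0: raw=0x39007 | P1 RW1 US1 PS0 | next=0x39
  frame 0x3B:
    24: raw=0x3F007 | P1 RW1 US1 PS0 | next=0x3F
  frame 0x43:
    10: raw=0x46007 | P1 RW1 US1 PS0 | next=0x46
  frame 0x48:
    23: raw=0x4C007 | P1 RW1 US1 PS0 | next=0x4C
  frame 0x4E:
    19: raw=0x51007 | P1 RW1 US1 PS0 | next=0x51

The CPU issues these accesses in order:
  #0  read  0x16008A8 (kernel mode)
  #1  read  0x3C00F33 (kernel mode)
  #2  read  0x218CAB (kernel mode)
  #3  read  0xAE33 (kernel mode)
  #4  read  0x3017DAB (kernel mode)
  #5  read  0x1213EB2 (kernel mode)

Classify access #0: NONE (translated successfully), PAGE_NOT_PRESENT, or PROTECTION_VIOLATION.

Walk each access:
#0 VA=0x16008A8 (r,kernel):
  L0 @0x33[11] → 0x37007  P=1,RW=1,US=1,PS=0
  L1 @0x37[0] → 0x39007  P=1,RW=1,US=1,PS=0
  ⇒ phys 0x398A8  [2 reads]
#1 VA=0x3C00F33 (r,kernel):
  L0 @0x33[30] → 0x2A006  P=0,RW=1,US=1,PS=0
  → PAGE_NOT_PRESENT  (1 entries read)
#2 VA=0x218CAB (r,kernel):
  L0 @0x33[1] → 0x3B007  P=1,RW=1,US=1,PS=0
  L1 @0x3B[24] → 0x3F007  P=1,RW=1,US=1,PS=0
  ⇒ phys 0x3FCAB  [2 reads]
#3 VA=0xAE33 (r,kernel):
  L0 @0x33[0] → 0x43007  P=1,RW=1,US=1,PS=0
  L1 @0x43[10] → 0x46007  P=1,RW=1,US=1,PS=0
  ⇒ phys 0x46E33  [2 reads]
#4 VA=0x3017DAB (r,kernel):
  L0 @0x33[24] → 0x48007  P=1,RW=1,US=1,PS=0
  L1 @0x48[23] → 0x4C007  P=1,RW=1,US=1,PS=0
  ⇒ phys 0x4CDAB  [2 reads]
#5 VA=0x1213EB2 (r,kernel):
  L0 @0x33[9] → 0x4E007  P=1,RW=1,US=1,PS=0
  L1 @0x4E[19] → 0x51007  P=1,RW=1,US=1,PS=0
  ⇒ phys 0x51EB2  [2 reads]

Access #0 fault: NONE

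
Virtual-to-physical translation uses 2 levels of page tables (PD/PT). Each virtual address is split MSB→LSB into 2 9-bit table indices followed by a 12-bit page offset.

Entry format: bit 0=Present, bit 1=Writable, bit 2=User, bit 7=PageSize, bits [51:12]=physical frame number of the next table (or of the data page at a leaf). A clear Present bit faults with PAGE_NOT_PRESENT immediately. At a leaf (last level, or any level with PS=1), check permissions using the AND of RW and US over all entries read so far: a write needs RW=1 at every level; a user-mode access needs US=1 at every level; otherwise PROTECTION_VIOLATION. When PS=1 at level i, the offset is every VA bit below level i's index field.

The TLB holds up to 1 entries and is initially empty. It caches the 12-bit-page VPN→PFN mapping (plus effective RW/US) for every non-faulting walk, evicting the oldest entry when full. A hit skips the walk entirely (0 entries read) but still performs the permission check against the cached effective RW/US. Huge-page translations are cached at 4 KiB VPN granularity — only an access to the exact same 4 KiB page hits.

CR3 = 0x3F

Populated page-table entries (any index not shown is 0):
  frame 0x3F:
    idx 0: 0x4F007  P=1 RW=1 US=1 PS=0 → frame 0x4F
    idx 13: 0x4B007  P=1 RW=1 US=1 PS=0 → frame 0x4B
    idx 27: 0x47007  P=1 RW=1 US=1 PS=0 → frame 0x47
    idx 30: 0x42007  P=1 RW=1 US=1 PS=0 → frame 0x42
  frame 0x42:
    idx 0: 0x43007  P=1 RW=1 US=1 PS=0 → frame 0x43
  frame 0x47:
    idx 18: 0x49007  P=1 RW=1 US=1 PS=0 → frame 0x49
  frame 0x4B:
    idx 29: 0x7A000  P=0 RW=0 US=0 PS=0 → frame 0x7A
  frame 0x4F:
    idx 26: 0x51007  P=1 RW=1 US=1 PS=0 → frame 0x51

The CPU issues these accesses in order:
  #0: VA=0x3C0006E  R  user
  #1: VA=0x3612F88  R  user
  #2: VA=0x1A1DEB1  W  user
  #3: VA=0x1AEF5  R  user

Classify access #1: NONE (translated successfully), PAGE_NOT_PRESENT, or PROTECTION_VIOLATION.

Per-access translation:
#0 VA=0x3C0006E (r,user):
  L0 @0x3F[30] → 0x42007  P=1,RW=1,US=1,PS=0
  L1 @0x42[0] → 0x43007  P=1,RW=1,US=1,PS=0
  ✓ 0x4306E  — 2 lookups
#1 VA=0x3612F88 (r,user):
  L0 @0x3F[27] → 0x47007  P=1,RW=1,US=1,PS=0
  L1 @0x47[18] → 0x49007  P=1,RW=1,US=1,PS=0
  ✓ 0x49F88  — 2 lookups
#2 VA=0x1A1DEB1 (w,user):
  L0 @0x3F[13] → 0x4B007  P=1,RW=1,US=1,PS=0
  L1 @0x4B[29] → 0x7A000  P=0,RW=0,US=0,PS=0
  ⇒ fault: PAGE_NOT_PRESENT  — 2 lookups
#3 VA=0x1AEF5 (r,user):
  L0 @0x3F[0] → 0x4F007  P=1,RW=1,US=1,PS=0
  L1 @0x4F[26] → 0x51007  P=1,RW=1,US=1,PS=0
  ✓ 0x51EF5  — 2 lookups

Access #1 fault: NONE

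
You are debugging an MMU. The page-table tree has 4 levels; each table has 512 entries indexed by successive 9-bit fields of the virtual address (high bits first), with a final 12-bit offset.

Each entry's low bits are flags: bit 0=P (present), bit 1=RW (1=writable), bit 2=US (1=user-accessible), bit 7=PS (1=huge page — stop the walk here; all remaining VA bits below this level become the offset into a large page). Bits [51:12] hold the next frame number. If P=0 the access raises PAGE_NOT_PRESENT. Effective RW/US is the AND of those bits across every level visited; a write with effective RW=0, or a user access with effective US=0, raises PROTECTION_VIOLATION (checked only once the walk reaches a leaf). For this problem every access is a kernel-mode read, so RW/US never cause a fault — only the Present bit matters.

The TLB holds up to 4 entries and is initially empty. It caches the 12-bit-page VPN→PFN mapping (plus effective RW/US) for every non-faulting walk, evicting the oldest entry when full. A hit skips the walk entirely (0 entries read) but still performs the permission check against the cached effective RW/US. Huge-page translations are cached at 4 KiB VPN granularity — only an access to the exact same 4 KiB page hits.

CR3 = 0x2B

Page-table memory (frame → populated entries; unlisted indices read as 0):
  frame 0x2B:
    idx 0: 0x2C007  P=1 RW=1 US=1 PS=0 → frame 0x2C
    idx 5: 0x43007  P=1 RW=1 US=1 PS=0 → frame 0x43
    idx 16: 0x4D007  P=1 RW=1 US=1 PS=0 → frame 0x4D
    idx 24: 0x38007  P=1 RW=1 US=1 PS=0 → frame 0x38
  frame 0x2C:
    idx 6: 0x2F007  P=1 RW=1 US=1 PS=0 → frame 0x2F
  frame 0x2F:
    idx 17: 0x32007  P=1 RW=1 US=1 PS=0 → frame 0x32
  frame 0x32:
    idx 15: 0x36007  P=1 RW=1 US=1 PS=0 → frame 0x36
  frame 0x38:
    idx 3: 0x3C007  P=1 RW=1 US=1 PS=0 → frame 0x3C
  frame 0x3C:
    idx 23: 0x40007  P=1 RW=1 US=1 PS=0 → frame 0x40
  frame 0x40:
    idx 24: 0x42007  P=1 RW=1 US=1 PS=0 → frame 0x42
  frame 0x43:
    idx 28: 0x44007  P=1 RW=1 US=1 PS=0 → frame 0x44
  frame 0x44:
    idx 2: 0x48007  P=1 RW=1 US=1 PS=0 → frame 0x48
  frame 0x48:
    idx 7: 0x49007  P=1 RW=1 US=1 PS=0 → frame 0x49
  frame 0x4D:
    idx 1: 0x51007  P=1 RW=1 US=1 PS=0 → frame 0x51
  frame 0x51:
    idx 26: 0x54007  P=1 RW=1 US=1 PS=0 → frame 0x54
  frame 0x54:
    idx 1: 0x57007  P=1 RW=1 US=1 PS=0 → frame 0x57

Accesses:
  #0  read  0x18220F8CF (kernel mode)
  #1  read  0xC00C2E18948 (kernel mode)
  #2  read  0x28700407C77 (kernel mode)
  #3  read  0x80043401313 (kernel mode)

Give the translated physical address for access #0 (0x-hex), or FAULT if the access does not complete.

Per-access translation:
#0 VA=0x18220F8CF (r,kernel):
  L0 @0x2B[0] → 0x2C007  P=1,RW=1,US=1,PS=0
  L1 @0x2C[6] → 0x2F007  P=1,RW=1,US=1,PS=0
  L2 @0x2F[17] → 0x32007  P=1,RW=1,US=1,PS=0
  L3 @0x32[15] → 0x36007  P=1,RW=1,US=1,PS=0
  → PA=0x368CF  (4 entries read)
#1 VA=0xC00C2E18948 (r,kernel):
  L0 @0x2B[24] → 0x38007  P=1,RW=1,US=1,PS=0
  L1 @0x38[3] → 0x3C007  P=1,RW=1,US=1,PS=0
  L2 @0x3C[23] → 0x40007  P=1,RW=1,US=1,PS=0
  L3 @0x40[24] → 0x42007  P=1,RW=1,US=1,PS=0
  → PA=0x42948  (4 entries read)
#2 VA=0x28700407C77 (r,kernel):
  L0 @0x2B[5] → 0x43007  P=1,RW=1,US=1,PS=0
  L1 @0x43[28] → 0x44007  P=1,RW=1,US=1,PS=0
  L2 @0x44[2] → 0x48007  P=1,RW=1,US=1,PS=0
  L3 @0x48[7] → 0x49007  P=1,RW=1,US=1,PS=0
  → PA=0x49C77  (4 entries read)
#3 VA=0x80043401313 (r,kernel):
  L0 @0x2B[16] → 0x4D007  P=1,RW=1,US=1,PS=0
  L1 @0x4D[1] → 0x51007  P=1,RW=1,US=1,PS=0
  L2 @0x51[26] → 0x54007  P=1,RW=1,US=1,PS=0
  L3 @0x54[1] → 0x57007  P=1,RW=1,US=1,PS=0
  → PA=0x57313  (4 entries read)

Access #0 PA: 0x368CF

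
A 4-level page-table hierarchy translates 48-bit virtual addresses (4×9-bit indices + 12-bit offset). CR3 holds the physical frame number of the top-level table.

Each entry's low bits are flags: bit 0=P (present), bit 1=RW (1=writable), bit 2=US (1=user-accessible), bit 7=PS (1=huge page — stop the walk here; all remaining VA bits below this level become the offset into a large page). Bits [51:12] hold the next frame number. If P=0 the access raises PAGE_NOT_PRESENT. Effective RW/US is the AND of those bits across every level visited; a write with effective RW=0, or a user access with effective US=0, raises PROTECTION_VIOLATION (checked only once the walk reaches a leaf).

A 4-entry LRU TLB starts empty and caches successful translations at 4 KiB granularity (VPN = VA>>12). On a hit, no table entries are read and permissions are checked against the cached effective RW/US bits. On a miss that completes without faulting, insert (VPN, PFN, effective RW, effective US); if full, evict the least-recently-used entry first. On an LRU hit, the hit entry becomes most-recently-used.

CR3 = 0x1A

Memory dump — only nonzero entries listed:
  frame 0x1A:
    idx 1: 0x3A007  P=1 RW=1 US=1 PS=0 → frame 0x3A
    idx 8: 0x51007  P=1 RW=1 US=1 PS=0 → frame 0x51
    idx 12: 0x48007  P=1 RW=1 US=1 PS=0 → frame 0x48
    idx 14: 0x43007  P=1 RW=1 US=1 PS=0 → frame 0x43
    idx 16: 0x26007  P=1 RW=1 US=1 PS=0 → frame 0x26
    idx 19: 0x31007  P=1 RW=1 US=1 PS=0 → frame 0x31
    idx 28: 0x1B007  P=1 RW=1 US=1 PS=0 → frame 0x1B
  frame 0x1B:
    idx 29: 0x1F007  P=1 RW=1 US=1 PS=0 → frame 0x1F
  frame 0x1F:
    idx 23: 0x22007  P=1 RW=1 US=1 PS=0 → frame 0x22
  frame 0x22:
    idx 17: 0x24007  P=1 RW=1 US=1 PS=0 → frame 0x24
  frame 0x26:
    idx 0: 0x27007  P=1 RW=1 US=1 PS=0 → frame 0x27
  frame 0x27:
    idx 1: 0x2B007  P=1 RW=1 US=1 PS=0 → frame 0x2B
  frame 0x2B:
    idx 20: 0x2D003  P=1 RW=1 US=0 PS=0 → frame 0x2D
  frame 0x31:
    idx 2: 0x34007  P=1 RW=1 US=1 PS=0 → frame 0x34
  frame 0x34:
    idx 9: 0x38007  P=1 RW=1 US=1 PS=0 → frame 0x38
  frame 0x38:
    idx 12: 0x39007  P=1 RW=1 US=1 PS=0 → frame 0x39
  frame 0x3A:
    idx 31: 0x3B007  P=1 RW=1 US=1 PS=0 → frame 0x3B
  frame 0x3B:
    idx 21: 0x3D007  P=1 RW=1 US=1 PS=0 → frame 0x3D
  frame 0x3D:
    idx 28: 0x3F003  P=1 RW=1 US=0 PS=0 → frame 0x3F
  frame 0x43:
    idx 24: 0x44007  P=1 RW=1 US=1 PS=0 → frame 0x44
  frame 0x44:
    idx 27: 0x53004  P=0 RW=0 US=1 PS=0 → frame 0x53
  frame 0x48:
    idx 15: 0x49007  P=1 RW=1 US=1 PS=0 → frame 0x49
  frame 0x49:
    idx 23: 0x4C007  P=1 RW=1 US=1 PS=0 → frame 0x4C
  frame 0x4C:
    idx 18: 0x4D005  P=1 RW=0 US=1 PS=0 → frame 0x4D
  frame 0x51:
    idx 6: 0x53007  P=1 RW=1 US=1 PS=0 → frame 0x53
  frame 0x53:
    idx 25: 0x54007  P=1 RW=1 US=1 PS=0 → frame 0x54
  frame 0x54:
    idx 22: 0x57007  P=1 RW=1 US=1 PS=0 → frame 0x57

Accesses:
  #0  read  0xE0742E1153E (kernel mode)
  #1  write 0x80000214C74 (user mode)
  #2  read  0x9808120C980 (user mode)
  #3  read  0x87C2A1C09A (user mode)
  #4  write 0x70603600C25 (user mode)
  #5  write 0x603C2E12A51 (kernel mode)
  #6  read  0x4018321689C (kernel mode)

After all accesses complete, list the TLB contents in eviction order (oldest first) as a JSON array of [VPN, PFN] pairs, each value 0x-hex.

Per-access translation:
#0 VA=0xE0742E1153E (r,kernel):
  L0 @0x1A[28] → 0x1B007  P=1,RW=1,US=1,PS=0
  L1 @0x1B[29] → 0x1F007  P=1,RW=1,US=1,PS=0
  L2 @0x1F[23] → 0x22007  P=1,RW=1,US=1,PS=0
  L3 @0x22[17] → 0x24007  P=1,RW=1,US=1,PS=0
  → PA=0x2453E  (4 entries read)
#1 VA=0x80000214C74 (w,user):
  L0 @0x1A[16] → 0x26007  P=1,RW=1,US=1,PS=0
  L1 @0x26[0] → 0x27007  P=1,RW=1,US=1,PS=0
  L2 @0x27[1] → 0x2B007  P=1,RW=1,US=1,PS=0
  L3 @0x2B[20] → 0x2D003  P=1,RW=1,US=0,PS=0
  ⇒ fault: PROTECTION_VIOLATION  — 4 lookups
#2 VA=0x9808120C980 (r,user):
  L0 @0x1A[19] → 0x31007  P=1,RW=1,US=1,PS=0
  L1 @0x31[2] → 0x34007  P=1,RW=1,US=1,PS=0
  L2 @0x34[9] → 0x38007  P=1,RW=1,US=1,PS=0
  L3 @0x38[12] → 0x39007  P=1,RW=1,US=1,PS=0
  → PA=0x39980  (4 entries read)
#3 VA=0x87C2A1C09A (r,user):
  L0 @0x1A[1] → 0x3A007  P=1,RW=1,US=1,PS=0
  L1 @0x3A[31] → 0x3B007  P=1,RW=1,US=1,PS=0
  L2 @0x3B[21] → 0x3D007  P=1,RW=1,US=1,PS=0
  L3 @0x3D[28] → 0x3F003  P=1,RW=1,US=0,PS=0
  ⇒ fault: PROTECTION_VIOLATION  — 4 lookups
#4 VA=0x70603600C25 (w,user):
  L0 @0x1A[14] → 0x43007  P=1,RW=1,US=1,PS=0
  L1 @0x43[24] → 0x44007  P=1,RW=1,US=1,PS=0
  L2 @0x44[27] → 0x53004  P=0,RW=0,US=1,PS=0
  ⇒ fault: PAGE_NOT_PRESENT  — 3 lookups
#5 VA=0x603C2E12A51 (w,kernel):
  L0 @0x1A[12] → 0x48007  P=1,RW=1,US=1,PS=0
  L1 @0x48[15] → 0x49007  P=1,RW=1,US=1,PS=0
  L2 @0x49[23] → 0x4C007  P=1,RW=1,US=1,PS=0
  L3 @0x4C[18] → 0x4D005  P=1,RW=0,US=1,PS=0
  ⇒ fault: PROTECTION_VIOLATION  — 4 lookups
#6 VA=0x4018321689C (r,kernel):
  L0 @0x1A[8] → 0x51007  P=1,RW=1,US=1,PS=0
  L1 @0x51[6] → 0x53007  P=1,RW=1,US=1,PS=0
  L2 @0x53[25] → 0x54007  P=1,RW=1,US=1,PS=0
  L3 @0x54[22] → 0x57007  P=1,RW=1,US=1,PS=0
  → PA=0x5789C  (4 entries read)

TLB: [["0xE0742E11", "0x24"], ["0x9808120C", "0x39"], ["0x40183216", "0x57"]]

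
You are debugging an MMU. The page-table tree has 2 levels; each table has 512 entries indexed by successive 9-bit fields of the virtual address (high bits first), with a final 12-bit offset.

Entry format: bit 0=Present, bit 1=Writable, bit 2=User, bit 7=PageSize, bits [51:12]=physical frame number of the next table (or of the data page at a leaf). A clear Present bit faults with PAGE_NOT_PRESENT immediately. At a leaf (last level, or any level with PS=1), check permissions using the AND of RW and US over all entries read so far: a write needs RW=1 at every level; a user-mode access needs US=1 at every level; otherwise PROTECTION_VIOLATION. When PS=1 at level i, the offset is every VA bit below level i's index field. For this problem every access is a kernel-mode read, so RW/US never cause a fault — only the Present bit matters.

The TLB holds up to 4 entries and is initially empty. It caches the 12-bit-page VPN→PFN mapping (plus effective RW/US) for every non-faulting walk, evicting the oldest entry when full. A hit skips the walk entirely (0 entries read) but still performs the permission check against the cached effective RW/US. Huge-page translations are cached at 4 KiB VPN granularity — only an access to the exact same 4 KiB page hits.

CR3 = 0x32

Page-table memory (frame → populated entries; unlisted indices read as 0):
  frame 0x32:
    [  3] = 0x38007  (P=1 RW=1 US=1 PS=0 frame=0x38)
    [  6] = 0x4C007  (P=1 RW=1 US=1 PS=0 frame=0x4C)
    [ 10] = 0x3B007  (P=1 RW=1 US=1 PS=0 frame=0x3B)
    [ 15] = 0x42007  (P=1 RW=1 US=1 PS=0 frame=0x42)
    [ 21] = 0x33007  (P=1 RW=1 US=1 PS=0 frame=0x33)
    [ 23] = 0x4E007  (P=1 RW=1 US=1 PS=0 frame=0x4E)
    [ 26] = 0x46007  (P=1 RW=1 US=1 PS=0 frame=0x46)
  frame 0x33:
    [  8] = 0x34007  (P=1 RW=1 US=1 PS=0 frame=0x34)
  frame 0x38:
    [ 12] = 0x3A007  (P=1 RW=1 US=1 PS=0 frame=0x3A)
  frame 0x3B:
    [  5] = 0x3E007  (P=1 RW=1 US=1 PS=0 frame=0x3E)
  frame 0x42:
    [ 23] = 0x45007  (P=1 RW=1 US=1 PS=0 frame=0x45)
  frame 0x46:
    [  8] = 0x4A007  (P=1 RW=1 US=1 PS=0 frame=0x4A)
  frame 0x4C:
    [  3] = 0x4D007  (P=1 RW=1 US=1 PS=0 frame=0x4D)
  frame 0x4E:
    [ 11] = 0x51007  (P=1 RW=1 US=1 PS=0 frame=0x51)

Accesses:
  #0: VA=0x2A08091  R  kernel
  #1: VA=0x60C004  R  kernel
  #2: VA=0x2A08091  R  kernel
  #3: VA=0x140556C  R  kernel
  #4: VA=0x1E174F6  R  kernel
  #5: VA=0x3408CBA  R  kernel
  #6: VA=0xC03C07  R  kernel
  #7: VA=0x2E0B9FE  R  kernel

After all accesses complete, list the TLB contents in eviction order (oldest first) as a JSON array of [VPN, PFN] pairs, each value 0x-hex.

Trace:
#0 VA=0x2A08091 (r,kernel):
  L0: frame=0x32 idx=21 entry=0x33007 [P=1 RW=1 US=1 PS=0]
  L1: frame=0x33 idx=8 entry=0x34007 [P=1 RW=1 US=1 PS=0]
  ✓ 0x34091  — 2 lookups
#1 VA=0x60C004 (r,kernel):
  L0: frame=0x32 idx=3 entry=0x38007 [P=1 RW=1 US=1 PS=0]
  L1: frame=0x38 idx=12 entry=0x3A007 [P=1 RW=1 US=1 PS=0]
  ✓ 0x3A004  — 2 lookups
#2 VA=0x2A08091 (r,kernel):
  TLB hit vpn=0x2A08 → PA=0x34091
#3 VA=0x140556C (r,kernel):
  L0: frame=0x32 idx=10 entry=0x3B007 [P=1 RW=1 US=1 PS=0]
  L1: frame=0x3B idx=5 entry=0x3E007 [P=1 RW=1 US=1 PS=0]
  ✓ 0x3E56C  — 2 lookups
#4 VA=0x1E174F6 (r,kernel):
  L0: frame=0x32 idx=15 entry=0x42007 [P=1 RW=1 US=1 PS=0]
  L1: frame=0x42 idx=23 entry=0x45007 [P=1 RW=1 US=1 PS=0]
  ✓ 0x454F6  — 2 lookups
#5 VA=0x3408CBA (r,kernel):
  L0: frame=0x32 idx=26 entry=0x46007 [P=1 RW=1 US=1 PS=0]
  L1: frame=0x46 idx=8 entry=0x4A007 [P=1 RW=1 US=1 PS=0]
  ✓ 0x4ACBA  — 2 lookups
#6 VA=0xC03C07 (r,kernel):
  L0: frame=0x32 idx=6 entry=0x4C007 [P=1 RW=1 US=1 PS=0]
  L1: frame=0x4C idx=3 entry=0x4D007 [P=1 RW=1 US=1 PS=0]
  ✓ 0x4DC07  — 2 lookups
#7 VA=0x2E0B9FE (r,kernel):
  L0: frame=0x32 idx=23 entry=0x4E007 [P=1 RW=1 US=1 PS=0]
  L1: frame=0x4E idx=11 entry=0x51007 [P=1 RW=1 US=1 PS=0]
  ✓ 0x519FE  — 2 lookups

TLB: [["0x1E17", "0x45"], ["0x3408", "0x4A"], ["0xC03", "0x4D"], ["0x2E0B", "0x51"]]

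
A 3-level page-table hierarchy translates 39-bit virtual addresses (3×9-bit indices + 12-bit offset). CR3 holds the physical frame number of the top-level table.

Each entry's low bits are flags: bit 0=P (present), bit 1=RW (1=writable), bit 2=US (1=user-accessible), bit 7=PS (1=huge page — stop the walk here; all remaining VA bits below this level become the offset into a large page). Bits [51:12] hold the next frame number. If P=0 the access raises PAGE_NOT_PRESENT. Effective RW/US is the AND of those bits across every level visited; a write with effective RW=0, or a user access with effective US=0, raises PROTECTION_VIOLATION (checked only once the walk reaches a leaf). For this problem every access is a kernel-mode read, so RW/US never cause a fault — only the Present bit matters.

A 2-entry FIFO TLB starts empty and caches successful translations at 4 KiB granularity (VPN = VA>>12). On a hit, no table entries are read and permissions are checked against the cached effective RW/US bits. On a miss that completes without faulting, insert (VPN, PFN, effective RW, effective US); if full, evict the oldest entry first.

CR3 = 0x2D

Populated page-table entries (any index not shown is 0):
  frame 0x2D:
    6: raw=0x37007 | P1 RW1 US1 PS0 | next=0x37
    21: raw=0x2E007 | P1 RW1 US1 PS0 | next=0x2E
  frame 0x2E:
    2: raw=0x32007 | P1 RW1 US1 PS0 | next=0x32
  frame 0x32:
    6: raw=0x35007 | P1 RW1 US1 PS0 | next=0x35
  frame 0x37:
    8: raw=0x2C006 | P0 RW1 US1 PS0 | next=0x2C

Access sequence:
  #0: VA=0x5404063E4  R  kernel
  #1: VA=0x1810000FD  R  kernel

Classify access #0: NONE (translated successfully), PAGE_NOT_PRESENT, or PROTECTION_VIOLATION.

Trace:
#0 VA=0x5404063E4 (r,kernel):
  L0: frame=0x2D idx=21 entry=0x2E007 [P=1 RW=1 US=1 PS=0]
  L1: frame=0x2E idx=2 entry=0x32007 [P=1 RW=1 US=1 PS=0]
  L2: frame=0x32 idx=6 entry=0x35007 [P=1 RW=1 US=1 PS=0]
  → PA=0x353E4  (3 entries read)
#1 VA=0x1810000FD (r,kernel):
  L0: frame=0x2D idx=6 entry=0x37007 [P=1 RW=1 US=1 PS=0]
  L1: frame=0x37 idx=8 entry=0x2C006 [P=0 RW=1 US=1 PS=0]
  → PAGE_NOT_PRESENT  (2 entries read)

Access #0 fault: NONE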